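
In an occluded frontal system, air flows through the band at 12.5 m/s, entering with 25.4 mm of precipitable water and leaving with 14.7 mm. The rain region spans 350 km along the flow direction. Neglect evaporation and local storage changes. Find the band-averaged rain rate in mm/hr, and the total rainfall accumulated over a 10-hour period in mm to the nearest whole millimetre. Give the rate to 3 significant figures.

R ≈ 1.38 mm/hr; total ≈ 14 mm

Column moisture flux per unit crosswind length is F = V × PW.
Inflow: F_in = 12.5 × 25.4 = 317.5 mm·m/s
Outflow: F_out = 12.5 × 14.7 = 183.75 mm·m/s
Steady-state rate R = (F_in − F_out)/L = (317.5 − 183.75) / 350000 m = 3.821e-04 mm/s.
R = 3.821e-04 × 3600 = 1.38 mm/hr.
Over 10 h: total = 1.38 × 10 = 13.8 ≈ 14 mm.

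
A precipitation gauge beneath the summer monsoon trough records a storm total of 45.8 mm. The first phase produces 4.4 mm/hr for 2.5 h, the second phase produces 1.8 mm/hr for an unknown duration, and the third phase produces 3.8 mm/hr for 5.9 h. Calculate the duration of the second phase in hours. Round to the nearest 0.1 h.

duration ≈ 6.9 h

Known phases: 4.4 × 2.5 + 3.8 × 5.9 = 11 + 22.42 = 33.42 mm.
Remaining depth = 45.8 − 33.42 = 12.38 mm.
Duration = 12.38 / 1.8 = 6.9 h.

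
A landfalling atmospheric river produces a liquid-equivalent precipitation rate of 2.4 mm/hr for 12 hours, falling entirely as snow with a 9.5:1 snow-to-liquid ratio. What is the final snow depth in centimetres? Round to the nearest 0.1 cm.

Liquid-equivalent depth = 2.4 × 12 = 28.8 mm.
Snow depth = 28.8 mm × 9.5 = 273.6 mm = 27.4 cm.

snow depth ≈ 27.4 cm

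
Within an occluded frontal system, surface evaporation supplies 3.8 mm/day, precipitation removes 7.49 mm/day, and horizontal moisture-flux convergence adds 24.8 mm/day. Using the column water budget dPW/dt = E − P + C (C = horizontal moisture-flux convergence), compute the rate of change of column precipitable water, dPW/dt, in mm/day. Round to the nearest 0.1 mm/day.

dPW/dt ≈ 21.1 mm/day

dPW/dt = E − P + C = 3.8 − 7.49 + (24.8) = 21.1 mm/day.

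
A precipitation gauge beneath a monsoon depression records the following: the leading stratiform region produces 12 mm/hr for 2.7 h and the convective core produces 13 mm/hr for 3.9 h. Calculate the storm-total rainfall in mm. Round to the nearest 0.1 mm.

Total = Σ Rᵢ Δtᵢ = 12 × 2.7 + 13 × 3.9
      = 32.4 + 50.7 = 83.1 mm.

total ≈ 83.1 mm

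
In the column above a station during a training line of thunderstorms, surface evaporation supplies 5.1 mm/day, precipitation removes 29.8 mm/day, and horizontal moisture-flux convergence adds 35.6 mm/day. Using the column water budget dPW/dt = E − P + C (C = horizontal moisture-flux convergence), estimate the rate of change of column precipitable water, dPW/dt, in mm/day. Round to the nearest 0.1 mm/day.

dPW/dt ≈ 10.9 mm/day

dPW/dt = E − P + C = 5.1 − 29.8 + (35.6) = 10.9 mm/day.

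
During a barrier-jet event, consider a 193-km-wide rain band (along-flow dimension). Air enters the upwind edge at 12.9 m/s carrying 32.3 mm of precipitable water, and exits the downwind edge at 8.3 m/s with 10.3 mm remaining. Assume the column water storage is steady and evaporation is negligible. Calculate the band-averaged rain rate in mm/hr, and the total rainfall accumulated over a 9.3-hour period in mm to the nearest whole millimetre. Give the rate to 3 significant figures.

Column moisture flux per unit crosswind length is F = V × PW.
Inflow: F_in = 12.9 × 32.3 = 416.67 mm·m/s
Outflow: F_out = 8.3 × 10.3 = 85.49 mm·m/s
Steady-state rate R = (F_in − F_out)/L = (416.67 − 85.49) / 193000 m = 1.716e-03 mm/s.
R = 1.716e-03 × 3600 = 6.18 mm/hr.
Over 9.3 h: total = 6.18 × 9.3 = 57.474 ≈ 57 mm.

R ≈ 6.18 mm/hr; total ≈ 57 mm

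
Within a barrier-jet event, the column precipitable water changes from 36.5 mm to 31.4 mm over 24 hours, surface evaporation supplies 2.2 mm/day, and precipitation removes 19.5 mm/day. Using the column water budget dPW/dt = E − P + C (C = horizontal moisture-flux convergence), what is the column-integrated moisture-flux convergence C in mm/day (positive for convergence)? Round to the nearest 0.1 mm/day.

dPW/dt = (31.4 − 36.5) mm / (24/24 day) = -5.100 mm/day.
C = dPW/dt − E + P = (-5.100) − 2.2 + 19.5 = 12.2 mm/day.

C ≈ 12.2 mm/day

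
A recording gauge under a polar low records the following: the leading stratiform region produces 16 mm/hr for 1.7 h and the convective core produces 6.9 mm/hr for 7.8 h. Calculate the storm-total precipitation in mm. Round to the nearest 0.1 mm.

Total = Σ Rᵢ Δtᵢ = 16 × 1.7 + 6.9 × 7.8
      = 27.2 + 53.82 = 81.0 mm.

total ≈ 81.0 mm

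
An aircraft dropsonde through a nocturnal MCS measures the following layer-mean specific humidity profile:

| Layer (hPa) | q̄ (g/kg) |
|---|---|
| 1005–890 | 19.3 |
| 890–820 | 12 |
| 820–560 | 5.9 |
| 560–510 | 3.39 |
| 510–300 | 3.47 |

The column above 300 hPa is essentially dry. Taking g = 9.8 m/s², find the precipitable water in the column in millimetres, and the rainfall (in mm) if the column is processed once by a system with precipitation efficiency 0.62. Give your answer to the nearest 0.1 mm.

PW ≈ 56.0 mm; rainfall ≈ 34.7 mm

Precipitable water is the column-integrated vapour mass per unit area: PW = (1/g) Σ q̄ Δp, with q in kg/kg and Δp in Pa (1 kg/m² of water = 1 mm).
Layer 1005–890 hPa: Δp = 115 hPa = 11500 Pa, q̄ = 0.0193 kg/kg → 0.0193 × 11500 / 9.8 = 22.65 mm
Layer 890–820 hPa: Δp = 70 hPa = 7000 Pa, q̄ = 0.012 kg/kg → 0.012 × 7000 / 9.8 = 8.57 mm
Layer 820–560 hPa: Δp = 260 hPa = 26000 Pa, q̄ = 0.0059 kg/kg → 0.0059 × 26000 / 9.8 = 15.65 mm
Layer 560–510 hPa: Δp = 50 hPa = 5000 Pa, q̄ = 0.00339 kg/kg → 0.00339 × 5000 / 9.8 = 1.73 mm
Layer 510–300 hPa: Δp = 210 hPa = 21000 Pa, q̄ = 0.00347 kg/kg → 0.00347 × 21000 / 9.8 = 7.44 mm
PW = 22.65 + 8.57 + 15.65 + 1.73 + 7.44 = 56.04 ≈ 56.0 mm.
Rainfall = ε × PW = 0.62 × 56.0 = 34.7 mm.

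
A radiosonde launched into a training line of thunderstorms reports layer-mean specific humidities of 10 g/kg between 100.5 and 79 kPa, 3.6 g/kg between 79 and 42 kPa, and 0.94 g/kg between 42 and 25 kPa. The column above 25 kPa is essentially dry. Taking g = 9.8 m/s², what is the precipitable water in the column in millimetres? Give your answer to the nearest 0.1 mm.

Precipitable water is the column-integrated vapour mass per unit area: PW = (1/g) Σ q̄ Δp, with q in kg/kg and Δp in Pa (1 kg/m² of water = 1 mm).
Layer 100.5–79 kPa: Δp = 215 hPa = 21500 Pa, q̄ = 0.01 kg/kg → 0.01 × 21500 / 9.8 = 21.94 mm
Layer 79–42 kPa: Δp = 370 hPa = 37000 Pa, q̄ = 0.0036 kg/kg → 0.0036 × 37000 / 9.8 = 13.59 mm
Layer 42–25 kPa: Δp = 170 hPa = 17000 Pa, q̄ = 0.00094 kg/kg → 0.00094 × 17000 / 9.8 = 1.63 mm
PW = 21.94 + 13.59 + 1.63 = 37.16 ≈ 37.2 mm.

PW ≈ 37.2 mm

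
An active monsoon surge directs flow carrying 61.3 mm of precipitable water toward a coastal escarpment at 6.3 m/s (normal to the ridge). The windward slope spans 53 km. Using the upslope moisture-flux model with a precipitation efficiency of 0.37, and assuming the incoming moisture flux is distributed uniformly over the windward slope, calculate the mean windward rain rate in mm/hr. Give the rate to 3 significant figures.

Incoming column moisture flux per unit ridge length: F = V × PW = 6.3 × 61.3 = 386.19 mm·m/s.
Spread over the 53 km slope with efficiency ε = 0.37: R = ε·F/W = 0.37 × 386.19 / 53000 m = 2.696e-03 mm/s.
R = 2.696e-03 × 3600 = 9.71 mm/hr.

R ≈ 9.71 mm/hr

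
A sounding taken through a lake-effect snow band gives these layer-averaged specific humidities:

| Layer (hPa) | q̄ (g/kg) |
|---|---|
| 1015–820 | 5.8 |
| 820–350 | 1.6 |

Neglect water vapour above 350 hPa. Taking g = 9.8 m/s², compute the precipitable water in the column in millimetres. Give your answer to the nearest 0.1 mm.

Precipitable water is the column-integrated vapour mass per unit area: PW = (1/g) Σ q̄ Δp, with q in kg/kg and Δp in Pa (1 kg/m² of water = 1 mm).
Layer 1015–820 hPa: Δp = 195 hPa = 19500 Pa, q̄ = 0.0058 kg/kg → 0.0058 × 19500 / 9.8 = 11.54 mm
Layer 820–350 hPa: Δp = 470 hPa = 47000 Pa, q̄ = 0.0016 kg/kg → 0.0016 × 47000 / 9.8 = 7.67 mm
PW = 11.54 + 7.67 = 19.21 ≈ 19.2 mm.

PW ≈ 19.2 mm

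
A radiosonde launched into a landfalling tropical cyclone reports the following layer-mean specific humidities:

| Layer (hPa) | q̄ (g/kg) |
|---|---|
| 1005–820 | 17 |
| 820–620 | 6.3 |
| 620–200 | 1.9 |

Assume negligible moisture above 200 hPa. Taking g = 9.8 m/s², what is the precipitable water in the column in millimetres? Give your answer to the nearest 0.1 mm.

Precipitable water is the column-integrated vapour mass per unit area: PW = (1/g) Σ q̄ Δp, with q in kg/kg and Δp in Pa (1 kg/m² of water = 1 mm).
Layer 1005–820 hPa: Δp = 185 hPa = 18500 Pa, q̄ = 0.017 kg/kg → 0.017 × 18500 / 9.8 = 32.09 mm
Layer 820–620 hPa: Δp = 200 hPa = 20000 Pa, q̄ = 0.0063 kg/kg → 0.0063 × 20000 / 9.8 = 12.86 mm
Layer 620–200 hPa: Δp = 420 hPa = 42000 Pa, q̄ = 0.0019 kg/kg → 0.0019 × 42000 / 9.8 = 8.14 mm
PW = 32.09 + 12.86 + 8.14 = 53.09 ≈ 53.1 mm.

PW ≈ 53.1 mm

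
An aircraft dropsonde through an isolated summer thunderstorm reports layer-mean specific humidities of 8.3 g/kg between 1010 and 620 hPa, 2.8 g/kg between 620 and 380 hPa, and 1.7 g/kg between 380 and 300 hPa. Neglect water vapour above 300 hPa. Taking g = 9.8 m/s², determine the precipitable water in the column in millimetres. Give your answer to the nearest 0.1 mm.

Precipitable water is the column-integrated vapour mass per unit area: PW = (1/g) Σ q̄ Δp, with q in kg/kg and Δp in Pa (1 kg/m² of water = 1 mm).
Layer 1010–620 hPa: Δp = 390 hPa = 39000 Pa, q̄ = 0.0083 kg/kg → 0.0083 × 39000 / 9.8 = 33.03 mm
Layer 620–380 hPa: Δp = 240 hPa = 24000 Pa, q̄ = 0.0028 kg/kg → 0.0028 × 24000 / 9.8 = 6.86 mm
Layer 380–300 hPa: Δp = 80 hPa = 8000 Pa, q̄ = 0.0017 kg/kg → 0.0017 × 8000 / 9.8 = 1.39 mm
PW = 33.03 + 6.86 + 1.39 = 41.28 ≈ 41.3 mm.

PW ≈ 41.3 mm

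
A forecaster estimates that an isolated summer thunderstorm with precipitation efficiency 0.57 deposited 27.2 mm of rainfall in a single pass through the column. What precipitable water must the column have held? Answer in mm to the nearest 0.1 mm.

PW = rainfall / ε = 27.2 / 0.57 = 47.7 mm.

PW ≈ 47.7 mm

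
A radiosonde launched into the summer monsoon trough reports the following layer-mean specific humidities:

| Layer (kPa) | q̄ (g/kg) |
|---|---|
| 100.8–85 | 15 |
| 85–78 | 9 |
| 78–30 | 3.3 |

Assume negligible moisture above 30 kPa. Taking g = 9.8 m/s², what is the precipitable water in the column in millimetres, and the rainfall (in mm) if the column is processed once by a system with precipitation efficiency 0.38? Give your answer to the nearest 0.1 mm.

Precipitable water is the column-integrated vapour mass per unit area: PW = (1/g) Σ q̄ Δp, with q in kg/kg and Δp in Pa (1 kg/m² of water = 1 mm).
Layer 100.8–85 kPa: Δp = 158 hPa = 15800 Pa, q̄ = 0.015 kg/kg → 0.015 × 15800 / 9.8 = 24.18 mm
Layer 85–78 kPa: Δp = 70 hPa = 7000 Pa, q̄ = 0.009 kg/kg → 0.009 × 7000 / 9.8 = 6.43 mm
Layer 78–30 kPa: Δp = 480 hPa = 48000 Pa, q̄ = 0.0033 kg/kg → 0.0033 × 48000 / 9.8 = 16.16 mm
PW = 24.18 + 6.43 + 16.16 = 46.77 ≈ 46.8 mm.
Rainfall = ε × PW = 0.38 × 46.8 = 17.8 mm.

PW ≈ 46.8 mm; rainfall ≈ 17.8 mm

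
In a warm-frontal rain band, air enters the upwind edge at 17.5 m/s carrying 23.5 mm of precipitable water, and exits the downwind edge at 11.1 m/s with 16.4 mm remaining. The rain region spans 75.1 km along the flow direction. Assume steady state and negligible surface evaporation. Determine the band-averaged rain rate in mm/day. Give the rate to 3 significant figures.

R ≈ 264 mm/day

Column moisture flux per unit crosswind length is F = V × PW.
Inflow: F_in = 17.5 × 23.5 = 411.25 mm·m/s
Outflow: F_out = 11.1 × 16.4 = 182.04 mm·m/s
Steady-state rate R = (F_in − F_out)/L = (411.25 − 182.04) / 75100 m = 3.052e-03 mm/s.
R = 3.052e-03 × 3600 × 24 = 264 mm/day.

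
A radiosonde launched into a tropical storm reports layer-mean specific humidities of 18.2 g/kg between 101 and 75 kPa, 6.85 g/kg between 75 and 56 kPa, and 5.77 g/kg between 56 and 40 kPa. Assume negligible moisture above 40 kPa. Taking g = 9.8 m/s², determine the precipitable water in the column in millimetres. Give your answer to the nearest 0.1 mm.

Precipitable water is the column-integrated vapour mass per unit area: PW = (1/g) Σ q̄ Δp, with q in kg/kg and Δp in Pa (1 kg/m² of water = 1 mm).
Layer 101–75 kPa: Δp = 260 hPa = 26000 Pa, q̄ = 0.0182 kg/kg → 0.0182 × 26000 / 9.8 = 48.29 mm
Layer 75–56 kPa: Δp = 190 hPa = 19000 Pa, q̄ = 0.00685 kg/kg → 0.00685 × 19000 / 9.8 = 13.28 mm
Layer 56–40 kPa: Δp = 160 hPa = 16000 Pa, q̄ = 0.00577 kg/kg → 0.00577 × 16000 / 9.8 = 9.42 mm
PW = 48.29 + 13.28 + 9.42 = 70.99 ≈ 71.0 mm.

PW ≈ 71.0 mm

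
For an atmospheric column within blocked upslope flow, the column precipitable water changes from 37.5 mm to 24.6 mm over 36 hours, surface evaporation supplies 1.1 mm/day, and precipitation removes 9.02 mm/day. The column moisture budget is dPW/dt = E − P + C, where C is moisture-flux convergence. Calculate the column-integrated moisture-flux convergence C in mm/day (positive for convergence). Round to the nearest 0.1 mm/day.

C ≈ -0.7 mm/day

dPW/dt = (24.6 − 37.5) mm / (36/24 day) = -8.600 mm/day.
C = dPW/dt − E + P = (-8.600) − 1.1 + 9.02 = -0.7 mm/day.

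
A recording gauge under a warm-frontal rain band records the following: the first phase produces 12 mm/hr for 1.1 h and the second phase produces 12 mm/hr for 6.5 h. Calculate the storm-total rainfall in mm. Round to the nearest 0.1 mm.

total ≈ 91.2 mm

Total = Σ Rᵢ Δtᵢ = 12 × 1.1 + 12 × 6.5
      = 13.2 + 78 = 91.2 mm.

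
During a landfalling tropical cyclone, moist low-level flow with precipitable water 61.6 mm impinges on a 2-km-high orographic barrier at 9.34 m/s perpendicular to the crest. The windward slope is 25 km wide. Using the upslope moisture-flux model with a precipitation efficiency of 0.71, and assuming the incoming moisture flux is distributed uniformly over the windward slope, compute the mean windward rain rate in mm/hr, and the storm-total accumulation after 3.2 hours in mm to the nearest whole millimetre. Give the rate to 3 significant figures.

R ≈ 58.8 mm/hr; total ≈ 188 mm

Incoming column moisture flux per unit ridge length: F = V × PW = 9.34 × 61.6 = 575.344 mm·m/s.
Spread over the 25 km slope with efficiency ε = 0.71: R = ε·F/W = 0.71 × 575.344 / 25000 m = 1.634e-02 mm/s.
R = 1.634e-02 × 3600 = 58.8 mm/hr.
Over 3.2 h: total = 58.8 × 3.2 = 188.16 ≈ 188 mm.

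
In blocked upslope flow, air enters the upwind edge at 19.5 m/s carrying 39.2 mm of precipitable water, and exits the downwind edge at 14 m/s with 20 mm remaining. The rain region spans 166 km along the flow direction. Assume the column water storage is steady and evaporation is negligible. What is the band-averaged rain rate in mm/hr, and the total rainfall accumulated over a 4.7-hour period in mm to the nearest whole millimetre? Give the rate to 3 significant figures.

Column moisture flux per unit crosswind length is F = V × PW.
Inflow: F_in = 19.5 × 39.2 = 764.4 mm·m/s
Outflow: F_out = 14 × 20 = 280 mm·m/s
Steady-state rate R = (F_in − F_out)/L = (764.4 − 280) / 166000 m = 2.918e-03 mm/s.
R = 2.918e-03 × 3600 = 10.5 mm/hr.
Over 4.7 h: total = 10.5 × 4.7 = 49.35 ≈ 49 mm.

R ≈ 10.5 mm/hr; total ≈ 49 mm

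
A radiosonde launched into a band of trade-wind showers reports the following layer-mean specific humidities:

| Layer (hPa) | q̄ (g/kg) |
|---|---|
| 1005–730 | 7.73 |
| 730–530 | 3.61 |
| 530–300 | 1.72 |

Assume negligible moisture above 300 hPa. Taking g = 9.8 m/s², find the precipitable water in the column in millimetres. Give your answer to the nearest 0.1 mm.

PW ≈ 33.1 mm

Precipitable water is the column-integrated vapour mass per unit area: PW = (1/g) Σ q̄ Δp, with q in kg/kg and Δp in Pa (1 kg/m² of water = 1 mm).
Layer 1005–730 hPa: Δp = 275 hPa = 27500 Pa, q̄ = 0.00773 kg/kg → 0.00773 × 27500 / 9.8 = 21.69 mm
Layer 730–530 hPa: Δp = 200 hPa = 20000 Pa, q̄ = 0.00361 kg/kg → 0.00361 × 20000 / 9.8 = 7.37 mm
Layer 530–300 hPa: Δp = 230 hPa = 23000 Pa, q̄ = 0.00172 kg/kg → 0.00172 × 23000 / 9.8 = 4.04 mm
PW = 21.69 + 7.37 + 4.04 = 33.10 ≈ 33.1 mm.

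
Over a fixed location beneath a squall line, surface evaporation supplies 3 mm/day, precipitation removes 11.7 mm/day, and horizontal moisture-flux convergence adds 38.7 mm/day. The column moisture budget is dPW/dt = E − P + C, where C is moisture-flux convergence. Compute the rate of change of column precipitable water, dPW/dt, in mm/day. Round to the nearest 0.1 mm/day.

dPW/dt = E − P + C = 3 − 11.7 + (38.7) = 30.0 mm/day.

dPW/dt ≈ 30.0 mm/day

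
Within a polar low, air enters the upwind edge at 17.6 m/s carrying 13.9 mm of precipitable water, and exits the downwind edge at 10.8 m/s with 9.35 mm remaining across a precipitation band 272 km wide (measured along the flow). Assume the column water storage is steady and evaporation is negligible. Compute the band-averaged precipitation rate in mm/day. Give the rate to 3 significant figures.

Column moisture flux per unit crosswind length is F = V × PW.
Inflow: F_in = 17.6 × 13.9 = 244.64 mm·m/s
Outflow: F_out = 10.8 × 9.35 = 100.98 mm·m/s
Steady-state rate R = (F_in − F_out)/L = (244.64 − 100.98) / 272000 m = 5.282e-04 mm/s.
R = 5.282e-04 × 3600 × 24 = 45.6 mm/day.

R ≈ 45.6 mm/day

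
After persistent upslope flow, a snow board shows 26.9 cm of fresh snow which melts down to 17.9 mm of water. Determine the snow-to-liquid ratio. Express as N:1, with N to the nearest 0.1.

ratio ≈ 15.0

Ratio = snow depth / SWE = 269 mm / 17.9 mm = 15.0, i.e. 15.0:1.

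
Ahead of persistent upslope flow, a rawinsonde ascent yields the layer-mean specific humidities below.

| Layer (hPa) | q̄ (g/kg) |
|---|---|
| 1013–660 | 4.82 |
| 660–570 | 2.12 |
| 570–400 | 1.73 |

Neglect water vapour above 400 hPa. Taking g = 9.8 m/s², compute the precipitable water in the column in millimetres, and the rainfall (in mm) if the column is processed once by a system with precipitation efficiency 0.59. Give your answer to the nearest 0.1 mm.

Precipitable water is the column-integrated vapour mass per unit area: PW = (1/g) Σ q̄ Δp, with q in kg/kg and Δp in Pa (1 kg/m² of water = 1 mm).
Layer 1013–660 hPa: Δp = 353 hPa = 35300 Pa, q̄ = 0.00482 kg/kg → 0.00482 × 35300 / 9.8 = 17.36 mm
Layer 660–570 hPa: Δp = 90 hPa = 9000 Pa, q̄ = 0.00212 kg/kg → 0.00212 × 9000 / 9.8 = 1.95 mm
Layer 570–400 hPa: Δp = 170 hPa = 17000 Pa, q̄ = 0.00173 kg/kg → 0.00173 × 17000 / 9.8 = 3.00 mm
PW = 17.36 + 1.95 + 3.00 = 22.31 ≈ 22.3 mm.
Rainfall = ε × PW = 0.59 × 22.3 = 13.2 mm.

PW ≈ 22.3 mm; rainfall ≈ 13.2 mm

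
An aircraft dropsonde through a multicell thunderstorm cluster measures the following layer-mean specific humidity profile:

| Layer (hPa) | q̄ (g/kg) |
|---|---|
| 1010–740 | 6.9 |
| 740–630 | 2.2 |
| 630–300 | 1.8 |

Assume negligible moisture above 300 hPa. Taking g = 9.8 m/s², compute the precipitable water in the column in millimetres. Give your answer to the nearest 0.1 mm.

Precipitable water is the column-integrated vapour mass per unit area: PW = (1/g) Σ q̄ Δp, with q in kg/kg and Δp in Pa (1 kg/m² of water = 1 mm).
Layer 1010–740 hPa: Δp = 270 hPa = 27000 Pa, q̄ = 0.0069 kg/kg → 0.0069 × 27000 / 9.8 = 19.01 mm
Layer 740–630 hPa: Δp = 110 hPa = 11000 Pa, q̄ = 0.0022 kg/kg → 0.0022 × 11000 / 9.8 = 2.47 mm
Layer 630–300 hPa: Δp = 330 hPa = 33000 Pa, q̄ = 0.0018 kg/kg → 0.0018 × 33000 / 9.8 = 6.06 mm
PW = 19.01 + 2.47 + 6.06 = 27.54 ≈ 27.5 mm.

PW ≈ 27.5 mm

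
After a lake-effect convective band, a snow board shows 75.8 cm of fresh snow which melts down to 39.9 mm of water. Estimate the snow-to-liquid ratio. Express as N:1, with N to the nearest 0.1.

ratio ≈ 19.0

Ratio = snow depth / SWE = 758 mm / 39.9 mm = 19.0, i.e. 19.0:1.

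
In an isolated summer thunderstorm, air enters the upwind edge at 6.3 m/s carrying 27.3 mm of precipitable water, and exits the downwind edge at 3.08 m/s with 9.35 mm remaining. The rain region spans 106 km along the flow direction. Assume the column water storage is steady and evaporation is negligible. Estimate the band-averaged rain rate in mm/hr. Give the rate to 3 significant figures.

R ≈ 4.86 mm/hr

Column moisture flux per unit crosswind length is F = V × PW.
Inflow: F_in = 6.3 × 27.3 = 171.99 mm·m/s
Outflow: F_out = 3.08 × 9.35 = 28.798 mm·m/s
Steady-state rate R = (F_in − F_out)/L = (171.99 − 28.798) / 106000 m = 1.351e-03 mm/s.
R = 1.351e-03 × 3600 = 4.86 mm/hr.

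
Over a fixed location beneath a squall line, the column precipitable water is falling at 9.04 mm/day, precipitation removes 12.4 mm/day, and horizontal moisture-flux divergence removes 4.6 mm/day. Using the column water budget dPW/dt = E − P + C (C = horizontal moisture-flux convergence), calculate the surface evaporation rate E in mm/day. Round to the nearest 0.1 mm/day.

E ≈ 8.0 mm/day

dPW/dt = -9.04 mm/day.
E = dPW/dt + P − C = (-9.04) + 12.4 − (-4.6) = 8.0 mm/day.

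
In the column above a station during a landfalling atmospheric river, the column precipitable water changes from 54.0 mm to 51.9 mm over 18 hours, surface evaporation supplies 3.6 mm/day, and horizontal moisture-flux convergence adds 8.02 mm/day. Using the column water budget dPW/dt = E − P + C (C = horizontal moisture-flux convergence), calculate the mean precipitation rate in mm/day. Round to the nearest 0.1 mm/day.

P ≈ 14.4 mm/day

dPW/dt = (51.9 − 54.0) mm / (18/24 day) = -2.800 mm/day.
P = E + C − dPW/dt = 3.6 + (8.02) − (-2.800) = 14.4 mm/day.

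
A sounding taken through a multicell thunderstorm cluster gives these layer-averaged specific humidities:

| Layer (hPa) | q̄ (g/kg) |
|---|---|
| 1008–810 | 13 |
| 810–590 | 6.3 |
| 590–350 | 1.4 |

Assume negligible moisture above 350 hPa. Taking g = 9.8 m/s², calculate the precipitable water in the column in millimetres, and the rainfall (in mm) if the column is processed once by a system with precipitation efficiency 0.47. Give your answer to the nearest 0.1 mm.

PW ≈ 43.8 mm; rainfall ≈ 20.6 mm

Precipitable water is the column-integrated vapour mass per unit area: PW = (1/g) Σ q̄ Δp, with q in kg/kg and Δp in Pa (1 kg/m² of water = 1 mm).
Layer 1008–810 hPa: Δp = 198 hPa = 19800 Pa, q̄ = 0.013 kg/kg → 0.013 × 19800 / 9.8 = 26.27 mm
Layer 810–590 hPa: Δp = 220 hPa = 22000 Pa, q̄ = 0.0063 kg/kg → 0.0063 × 22000 / 9.8 = 14.14 mm
Layer 590–350 hPa: Δp = 240 hPa = 24000 Pa, q̄ = 0.0014 kg/kg → 0.0014 × 24000 / 9.8 = 3.43 mm
PW = 26.27 + 14.14 + 3.43 = 43.84 ≈ 43.8 mm.
Rainfall = ε × PW = 0.47 × 43.8 = 20.6 mm.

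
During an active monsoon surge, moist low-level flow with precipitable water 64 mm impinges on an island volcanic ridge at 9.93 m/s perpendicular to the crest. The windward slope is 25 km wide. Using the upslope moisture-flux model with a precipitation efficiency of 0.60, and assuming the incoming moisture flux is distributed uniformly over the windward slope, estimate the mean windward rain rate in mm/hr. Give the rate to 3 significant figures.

Incoming column moisture flux per unit ridge length: F = V × PW = 9.93 × 64 = 635.52 mm·m/s.
Spread over the 25 km slope with efficiency ε = 0.60: R = ε·F/W = 0.60 × 635.52 / 25000 m = 1.525e-02 mm/s.
R = 1.525e-02 × 3600 = 54.9 mm/hr.

R ≈ 54.9 mm/hr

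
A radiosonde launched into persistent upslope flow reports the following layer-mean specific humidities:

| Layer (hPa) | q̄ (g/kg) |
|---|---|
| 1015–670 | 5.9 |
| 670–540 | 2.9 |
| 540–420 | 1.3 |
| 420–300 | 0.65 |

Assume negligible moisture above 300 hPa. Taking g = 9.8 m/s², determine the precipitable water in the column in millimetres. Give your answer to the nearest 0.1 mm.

PW ≈ 27.0 mm

Precipitable water is the column-integrated vapour mass per unit area: PW = (1/g) Σ q̄ Δp, with q in kg/kg and Δp in Pa (1 kg/m² of water = 1 mm).
Layer 1015–670 hPa: Δp = 345 hPa = 34500 Pa, q̄ = 0.0059 kg/kg → 0.0059 × 34500 / 9.8 = 20.77 mm
Layer 670–540 hPa: Δp = 130 hPa = 13000 Pa, q̄ = 0.0029 kg/kg → 0.0029 × 13000 / 9.8 = 3.85 mm
Layer 540–420 hPa: Δp = 120 hPa = 12000 Pa, q̄ = 0.0013 kg/kg → 0.0013 × 12000 / 9.8 = 1.59 mm
Layer 420–300 hPa: Δp = 120 hPa = 12000 Pa, q̄ = 0.00065 kg/kg → 0.00065 × 12000 / 9.8 = 0.80 mm
PW = 20.77 + 3.85 + 1.59 + 0.80 = 27.01 ≈ 27.0 mm.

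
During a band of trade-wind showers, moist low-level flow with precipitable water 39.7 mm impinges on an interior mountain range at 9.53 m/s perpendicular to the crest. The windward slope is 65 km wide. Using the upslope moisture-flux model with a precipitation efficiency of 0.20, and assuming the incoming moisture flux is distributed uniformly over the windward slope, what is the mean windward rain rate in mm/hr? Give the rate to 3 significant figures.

Incoming column moisture flux per unit ridge length: F = V × PW = 9.53 × 39.7 = 378.341 mm·m/s.
Spread over the 65 km slope with efficiency ε = 0.20: R = ε·F/W = 0.20 × 378.341 / 65000 m = 1.164e-03 mm/s.
R = 1.164e-03 × 3600 = 4.19 mm/hr.

R ≈ 4.19 mm/hr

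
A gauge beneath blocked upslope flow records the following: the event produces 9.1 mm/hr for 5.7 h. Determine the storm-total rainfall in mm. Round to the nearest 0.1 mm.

Total = Σ Rᵢ Δtᵢ = 9.1 × 5.7
      = 51.87 = 51.9 mm.

total ≈ 51.9 mm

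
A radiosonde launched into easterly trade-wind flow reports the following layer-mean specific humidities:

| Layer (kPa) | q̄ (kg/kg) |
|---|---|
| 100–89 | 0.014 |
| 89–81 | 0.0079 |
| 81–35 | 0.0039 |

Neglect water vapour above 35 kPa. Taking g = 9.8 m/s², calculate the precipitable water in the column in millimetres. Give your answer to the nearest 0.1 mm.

Precipitable water is the column-integrated vapour mass per unit area: PW = (1/g) Σ q̄ Δp, with q in kg/kg and Δp in Pa (1 kg/m² of water = 1 mm).
Layer 100–89 kPa: Δp = 110 hPa = 11000 Pa, q̄ = 0.014 kg/kg → 0.014 × 11000 / 9.8 = 15.71 mm
Layer 89–81 kPa: Δp = 80 hPa = 8000 Pa, q̄ = 0.0079 kg/kg → 0.0079 × 8000 / 9.8 = 6.45 mm
Layer 81–35 kPa: Δp = 460 hPa = 46000 Pa, q̄ = 0.0039 kg/kg → 0.0039 × 46000 / 9.8 = 18.31 mm
PW = 15.71 + 6.45 + 18.31 = 40.47 ≈ 40.5 mm.

PW ≈ 40.5 mm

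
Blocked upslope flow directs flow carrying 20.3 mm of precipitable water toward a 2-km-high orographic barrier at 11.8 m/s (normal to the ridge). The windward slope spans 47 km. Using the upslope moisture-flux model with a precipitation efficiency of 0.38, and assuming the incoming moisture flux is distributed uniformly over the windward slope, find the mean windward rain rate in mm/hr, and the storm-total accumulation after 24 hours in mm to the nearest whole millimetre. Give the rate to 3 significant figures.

Incoming column moisture flux per unit ridge length: F = V × PW = 11.8 × 20.3 = 239.54 mm·m/s.
Spread over the 47 km slope with efficiency ε = 0.38: R = ε·F/W = 0.38 × 239.54 / 47000 m = 1.937e-03 mm/s.
R = 1.937e-03 × 3600 = 6.97 mm/hr.
Over 24 h: total = 6.97 × 24 = 167.28 ≈ 167 mm.

R ≈ 6.97 mm/hr; total ≈ 167 mm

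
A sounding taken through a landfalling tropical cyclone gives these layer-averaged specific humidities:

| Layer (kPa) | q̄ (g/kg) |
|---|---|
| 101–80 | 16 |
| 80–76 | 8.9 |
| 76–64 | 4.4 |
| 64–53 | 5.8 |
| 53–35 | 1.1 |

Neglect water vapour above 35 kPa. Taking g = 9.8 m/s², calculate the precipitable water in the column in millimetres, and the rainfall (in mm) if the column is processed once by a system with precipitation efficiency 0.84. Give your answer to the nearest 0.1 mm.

PW ≈ 51.8 mm; rainfall ≈ 43.5 mm

Precipitable water is the column-integrated vapour mass per unit area: PW = (1/g) Σ q̄ Δp, with q in kg/kg and Δp in Pa (1 kg/m² of water = 1 mm).
Layer 101–80 kPa: Δp = 210 hPa = 21000 Pa, q̄ = 0.016 kg/kg → 0.016 × 21000 / 9.8 = 34.29 mm
Layer 80–76 kPa: Δp = 40 hPa = 4000 Pa, q̄ = 0.0089 kg/kg → 0.0089 × 4000 / 9.8 = 3.63 mm
Layer 76–64 kPa: Δp = 120 hPa = 12000 Pa, q̄ = 0.0044 kg/kg → 0.0044 × 12000 / 9.8 = 5.39 mm
Layer 64–53 kPa: Δp = 110 hPa = 11000 Pa, q̄ = 0.0058 kg/kg → 0.0058 × 11000 / 9.8 = 6.51 mm
Layer 53–35 kPa: Δp = 180 hPa = 18000 Pa, q̄ = 0.0011 kg/kg → 0.0011 × 18000 / 9.8 = 2.02 mm
PW = 34.29 + 3.63 + 5.39 + 6.51 + 2.02 = 51.84 ≈ 51.8 mm.
Rainfall = ε × PW = 0.84 × 51.8 = 43.5 mm.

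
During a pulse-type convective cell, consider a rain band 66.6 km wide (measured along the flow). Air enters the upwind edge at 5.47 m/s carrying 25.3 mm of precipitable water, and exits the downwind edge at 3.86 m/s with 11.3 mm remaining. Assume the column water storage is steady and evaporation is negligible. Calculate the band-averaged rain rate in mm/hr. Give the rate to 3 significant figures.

R ≈ 5.12 mm/hr

Column moisture flux per unit crosswind length is F = V × PW.
Inflow: F_in = 5.47 × 25.3 = 138.391 mm·m/s
Outflow: F_out = 3.86 × 11.3 = 43.618 mm·m/s
Steady-state rate R = (F_in − F_out)/L = (138.391 − 43.618) / 66600 m = 1.423e-03 mm/s.
R = 1.423e-03 × 3600 = 5.12 mm/hr.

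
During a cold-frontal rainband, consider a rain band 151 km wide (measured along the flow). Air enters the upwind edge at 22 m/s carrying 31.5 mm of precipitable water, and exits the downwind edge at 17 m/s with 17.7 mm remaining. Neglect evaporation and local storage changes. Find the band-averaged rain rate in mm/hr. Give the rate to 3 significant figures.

R ≈ 9.35 mm/hr

Column moisture flux per unit crosswind length is F = V × PW.
Inflow: F_in = 22 × 31.5 = 693 mm·m/s
Outflow: F_out = 17 × 17.7 = 300.9 mm·m/s
Steady-state rate R = (F_in − F_out)/L = (693 − 300.9) / 151000 m = 2.597e-03 mm/s.
R = 2.597e-03 × 3600 = 9.35 mm/hr.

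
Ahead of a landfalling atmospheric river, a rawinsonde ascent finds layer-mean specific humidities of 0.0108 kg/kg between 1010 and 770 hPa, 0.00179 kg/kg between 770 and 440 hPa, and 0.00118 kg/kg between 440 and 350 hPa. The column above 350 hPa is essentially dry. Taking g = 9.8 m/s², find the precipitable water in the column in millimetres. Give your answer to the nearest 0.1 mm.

PW ≈ 33.6 mm

Precipitable water is the column-integrated vapour mass per unit area: PW = (1/g) Σ q̄ Δp, with q in kg/kg and Δp in Pa (1 kg/m² of water = 1 mm).
Layer 1010–770 hPa: Δp = 240 hPa = 24000 Pa, q̄ = 0.0108 kg/kg → 0.0108 × 24000 / 9.8 = 26.45 mm
Layer 770–440 hPa: Δp = 330 hPa = 33000 Pa, q̄ = 0.00179 kg/kg → 0.00179 × 33000 / 9.8 = 6.03 mm
Layer 440–350 hPa: Δp = 90 hPa = 9000 Pa, q̄ = 0.00118 kg/kg → 0.00118 × 9000 / 9.8 = 1.08 mm
PW = 26.45 + 6.03 + 1.08 = 33.56 ≈ 33.6 mm.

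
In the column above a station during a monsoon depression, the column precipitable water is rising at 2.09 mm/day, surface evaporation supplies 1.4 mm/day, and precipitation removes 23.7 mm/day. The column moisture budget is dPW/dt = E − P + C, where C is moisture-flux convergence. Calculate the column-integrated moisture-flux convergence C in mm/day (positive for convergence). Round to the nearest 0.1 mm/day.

dPW/dt = +2.09 mm/day.
C = dPW/dt − E + P = (+2.09) − 1.4 + 23.7 = 24.4 mm/day.

C ≈ 24.4 mm/day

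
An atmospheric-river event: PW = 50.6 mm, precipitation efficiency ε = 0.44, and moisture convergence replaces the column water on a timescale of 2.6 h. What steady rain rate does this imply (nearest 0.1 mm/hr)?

R ≈ 8.6 mm/hr

Each overturning extracts ε × PW = 0.44 × 50.6 = 22.264 mm.
Rate = ε·PW / τ = 22.264 / 2.6 h = 8.6 mm/hr.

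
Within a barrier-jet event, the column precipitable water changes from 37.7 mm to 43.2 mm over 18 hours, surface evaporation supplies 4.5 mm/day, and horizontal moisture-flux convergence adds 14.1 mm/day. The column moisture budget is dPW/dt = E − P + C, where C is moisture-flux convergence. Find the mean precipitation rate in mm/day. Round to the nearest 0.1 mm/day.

P ≈ 11.3 mm/day

dPW/dt = (43.2 − 37.7) mm / (18/24 day) = +7.333 mm/day.
P = E + C − dPW/dt = 4.5 + (14.1) − (+7.333) = 11.3 mm/day.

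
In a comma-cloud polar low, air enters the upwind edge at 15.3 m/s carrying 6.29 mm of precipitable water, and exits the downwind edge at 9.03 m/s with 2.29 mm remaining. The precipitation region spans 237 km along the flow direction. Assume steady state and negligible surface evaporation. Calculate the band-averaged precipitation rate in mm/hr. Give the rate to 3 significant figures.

R ≈ 1.15 mm/hr

Column moisture flux per unit crosswind length is F = V × PW.
Inflow: F_in = 15.3 × 6.29 = 96.237 mm·m/s
Outflow: F_out = 9.03 × 2.29 = 20.6787 mm·m/s
Steady-state rate R = (F_in − F_out)/L = (96.237 − 20.6787) / 237000 m = 3.188e-04 mm/s.
R = 3.188e-04 × 3600 = 1.15 mm/hr.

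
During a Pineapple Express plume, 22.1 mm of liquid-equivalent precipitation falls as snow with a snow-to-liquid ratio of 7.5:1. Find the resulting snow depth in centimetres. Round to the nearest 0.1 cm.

Snow depth = liquid × ratio = 22.1 mm × 7.5 = 165.75 mm = 16.6 cm.

snow depth ≈ 16.6 cm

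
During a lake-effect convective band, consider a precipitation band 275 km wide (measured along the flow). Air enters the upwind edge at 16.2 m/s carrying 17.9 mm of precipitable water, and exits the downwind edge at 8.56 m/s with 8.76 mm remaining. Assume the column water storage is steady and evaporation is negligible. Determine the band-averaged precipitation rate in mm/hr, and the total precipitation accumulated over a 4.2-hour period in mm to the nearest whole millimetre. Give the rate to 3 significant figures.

R ≈ 2.81 mm/hr; total ≈ 12 mm

Column moisture flux per unit crosswind length is F = V × PW.
Inflow: F_in = 16.2 × 17.9 = 289.98 mm·m/s
Outflow: F_out = 8.56 × 8.76 = 74.9856 mm·m/s
Steady-state rate R = (F_in − F_out)/L = (289.98 − 74.9856) / 275000 m = 7.818e-04 mm/s.
R = 7.818e-04 × 3600 = 2.81 mm/hr.
Over 4.2 h: total = 2.81 × 4.2 = 11.802 ≈ 12 mm.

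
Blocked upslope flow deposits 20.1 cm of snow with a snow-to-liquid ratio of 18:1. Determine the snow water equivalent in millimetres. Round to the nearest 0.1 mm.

SWE = snow depth / ratio = 20.1 cm / 18 = 1.117 cm = 11.2 mm.

SWE ≈ 11.2 mm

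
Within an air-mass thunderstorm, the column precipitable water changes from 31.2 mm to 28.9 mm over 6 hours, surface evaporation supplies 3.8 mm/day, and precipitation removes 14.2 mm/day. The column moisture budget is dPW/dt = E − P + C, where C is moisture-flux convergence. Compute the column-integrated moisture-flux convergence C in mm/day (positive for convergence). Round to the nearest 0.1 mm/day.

dPW/dt = (28.9 − 31.2) mm / (6/24 day) = -9.200 mm/day.
C = dPW/dt − E + P = (-9.200) − 3.8 + 14.2 = 1.2 mm/day.

C ≈ 1.2 mm/day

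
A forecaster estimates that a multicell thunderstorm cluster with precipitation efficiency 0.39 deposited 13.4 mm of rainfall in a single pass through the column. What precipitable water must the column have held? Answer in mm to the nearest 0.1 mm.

PW = rainfall / ε = 13.4 / 0.39 = 34.4 mm.

PW ≈ 34.4 mm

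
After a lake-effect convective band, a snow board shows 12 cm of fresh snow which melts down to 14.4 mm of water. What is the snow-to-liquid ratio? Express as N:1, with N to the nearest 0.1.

ratio ≈ 8.3

Ratio = snow depth / SWE = 120 mm / 14.4 mm = 8.3, i.e. 8.3:1.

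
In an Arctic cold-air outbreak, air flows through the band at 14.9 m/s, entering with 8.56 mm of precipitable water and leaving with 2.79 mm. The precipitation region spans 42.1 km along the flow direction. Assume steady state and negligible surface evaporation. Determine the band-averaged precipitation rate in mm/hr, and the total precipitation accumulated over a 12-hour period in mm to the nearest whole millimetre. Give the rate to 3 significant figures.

Column moisture flux per unit crosswind length is F = V × PW.
Inflow: F_in = 14.9 × 8.56 = 127.544 mm·m/s
Outflow: F_out = 14.9 × 2.79 = 41.571 mm·m/s
Steady-state rate R = (F_in − F_out)/L = (127.544 − 41.571) / 42100 m = 2.042e-03 mm/s.
R = 2.042e-03 × 3600 = 7.35 mm/hr.
Over 12 h: total = 7.35 × 12 = 88.2 ≈ 88 mm.

R ≈ 7.35 mm/hr; total ≈ 88 mm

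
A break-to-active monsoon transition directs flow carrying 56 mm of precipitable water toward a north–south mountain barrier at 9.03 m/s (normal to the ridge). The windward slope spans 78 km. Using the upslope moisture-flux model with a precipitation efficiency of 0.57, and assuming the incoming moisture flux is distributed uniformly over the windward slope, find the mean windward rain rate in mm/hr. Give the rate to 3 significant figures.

Incoming column moisture flux per unit ridge length: F = V × PW = 9.03 × 56 = 505.68 mm·m/s.
Spread over the 78 km slope with efficiency ε = 0.57: R = ε·F/W = 0.57 × 505.68 / 78000 m = 3.695e-03 mm/s.
R = 3.695e-03 × 3600 = 13.3 mm/hr.

R ≈ 13.3 mm/hr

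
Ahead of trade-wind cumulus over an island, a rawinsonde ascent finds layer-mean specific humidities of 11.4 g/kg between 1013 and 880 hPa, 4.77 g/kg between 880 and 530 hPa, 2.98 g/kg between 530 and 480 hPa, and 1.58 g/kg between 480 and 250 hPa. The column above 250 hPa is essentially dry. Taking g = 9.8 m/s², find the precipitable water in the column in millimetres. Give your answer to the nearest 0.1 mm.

PW ≈ 37.7 mm

Precipitable water is the column-integrated vapour mass per unit area: PW = (1/g) Σ q̄ Δp, with q in kg/kg and Δp in Pa (1 kg/m² of water = 1 mm).
Layer 1013–880 hPa: Δp = 133 hPa = 13300 Pa, q̄ = 0.0114 kg/kg → 0.0114 × 13300 / 9.8 = 15.47 mm
Layer 880–530 hPa: Δp = 350 hPa = 35000 Pa, q̄ = 0.00477 kg/kg → 0.00477 × 35000 / 9.8 = 17.04 mm
Layer 530–480 hPa: Δp = 50 hPa = 5000 Pa, q̄ = 0.00298 kg/kg → 0.00298 × 5000 / 9.8 = 1.52 mm
Layer 480–250 hPa: Δp = 230 hPa = 23000 Pa, q̄ = 0.00158 kg/kg → 0.00158 × 23000 / 9.8 = 3.71 mm
PW = 15.47 + 17.04 + 1.52 + 3.71 = 37.74 ≈ 37.7 mm.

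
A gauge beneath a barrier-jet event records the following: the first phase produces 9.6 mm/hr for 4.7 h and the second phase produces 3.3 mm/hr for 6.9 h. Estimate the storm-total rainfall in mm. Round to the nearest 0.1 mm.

Total = Σ Rᵢ Δtᵢ = 9.6 × 4.7 + 3.3 × 6.9
      = 45.12 + 22.77 = 67.9 mm.

total ≈ 67.9 mm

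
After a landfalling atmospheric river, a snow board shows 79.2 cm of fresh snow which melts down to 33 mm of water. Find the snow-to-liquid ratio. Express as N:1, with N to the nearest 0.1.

Ratio = snow depth / SWE = 792 mm / 33 mm = 24.0, i.e. 24.0:1.

ratio ≈ 24.0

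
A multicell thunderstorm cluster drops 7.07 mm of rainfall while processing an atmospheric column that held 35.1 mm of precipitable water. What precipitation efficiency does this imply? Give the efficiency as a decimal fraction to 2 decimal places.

ε ≈ 0.20

ε = rainfall / PW = 7.07 / 35.1 = 0.20.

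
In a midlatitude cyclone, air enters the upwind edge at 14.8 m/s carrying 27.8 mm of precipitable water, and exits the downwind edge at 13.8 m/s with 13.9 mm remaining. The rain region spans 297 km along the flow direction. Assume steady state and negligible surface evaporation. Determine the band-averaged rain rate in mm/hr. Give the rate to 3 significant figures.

Column moisture flux per unit crosswind length is F = V × PW.
Inflow: F_in = 14.8 × 27.8 = 411.44 mm·m/s
Outflow: F_out = 13.8 × 13.9 = 191.82 mm·m/s
Steady-state rate R = (F_in − F_out)/L = (411.44 − 191.82) / 297000 m = 7.395e-04 mm/s.
R = 7.395e-04 × 3600 = 2.66 mm/hr.

R ≈ 2.66 mm/hr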